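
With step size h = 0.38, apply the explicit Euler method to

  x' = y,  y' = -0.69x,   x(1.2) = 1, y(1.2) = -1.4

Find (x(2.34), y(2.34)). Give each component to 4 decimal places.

Euler on (x,y): x_{n+1} = x_n + h·x', y_{n+1} = y_n + h·y'.
1.200000: (1.000000, -1.400000); f=(-1.400000, -0.690000) → (0.468000, -1.662200)
1.580000: (0.468000, -1.662200); f=(-1.662200, -0.322920) → (-0.163636, -1.784910)
1.960000: (-0.163636, -1.784910); f=(-1.784910, 0.112909) → (-0.841902, -1.742004)
(x(2.34), y(2.34)) ≈ (-0.8419, -1.7420)

-0.8419, -1.7420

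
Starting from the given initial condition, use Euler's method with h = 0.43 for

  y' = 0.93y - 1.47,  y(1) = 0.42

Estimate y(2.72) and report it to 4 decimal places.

Euler: y_{n+1} = y_n + h·f(s_n, y_n).
s=1.000000, y=0.420000: f=-1.079400 → y ← 0.420000 + 0.43·(-1.079400) = -0.044142
s=1.430000, y=-0.044142: f=-1.511052 → y ← -0.044142 + 0.43·(-1.511052) = -0.693894
s=1.860000, y=-0.693894: f=-2.115322 → y ← -0.693894 + 0.43·(-2.115322) = -1.603483
s=2.290000, y=-1.603483: f=-2.961239 → y ← -1.603483 + 0.43·(-2.961239) = -2.876816
y(2.72) ≈ -2.8768

-2.8768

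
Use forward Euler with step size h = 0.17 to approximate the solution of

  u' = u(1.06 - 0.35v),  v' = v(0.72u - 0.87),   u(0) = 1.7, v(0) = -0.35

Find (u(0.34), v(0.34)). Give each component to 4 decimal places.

2.4547, -0.4089

Euler on (u,v): u_{n+1} = u_n + h·u', v_{n+1} = v_n + h·v'.
0.000000: (1.700000, -0.350000); f=(2.010250, -0.123900) → (2.041742, -0.371063)
0.170000: (2.041742, -0.371063); f=(2.429412, -0.222658) → (2.454743, -0.408915)
(u(0.34), v(0.34)) ≈ (2.4547, -0.4089)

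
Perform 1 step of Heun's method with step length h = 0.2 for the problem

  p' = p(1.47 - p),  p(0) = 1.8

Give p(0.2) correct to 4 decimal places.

Heun: k1 = f(s_n, p_n); k2 = f(s_n + h, p_n + h·k1); p_{n+1} = p_n + (h/2)·(k1 + k2).
s=0.000000, p=1.800000:
  k1 = f(0.000000, 1.800000) = -0.594000
  k2 = f(0.200000, 1.681200) = -0.355069
  p ← 1.800000 + (0.2/2)·(-0.594000 + (-0.355069)) = 1.705093
p(0.2) ≈ 1.7051

1.7051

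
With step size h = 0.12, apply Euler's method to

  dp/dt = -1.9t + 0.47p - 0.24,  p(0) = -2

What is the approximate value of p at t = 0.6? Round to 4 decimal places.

-3.0820

Euler: p_{n+1} = p_n + h·f(t_n, p_n).
t=0.000000, p=-2.000000: f=-1.180000 → p ← -2.000000 + 0.12·(-1.180000) = -2.141600
t=0.120000, p=-2.141600: f=-1.474552 → p ← -2.141600 + 0.12·(-1.474552) = -2.318546
t=0.240000, p=-2.318546: f=-1.785717 → p ← -2.318546 + 0.12·(-1.785717) = -2.532832
t=0.360000, p=-2.532832: f=-2.114431 → p ← -2.532832 + 0.12·(-2.114431) = -2.786564
t=0.480000, p=-2.786564: f=-2.461685 → p ← -2.786564 + 0.12·(-2.461685) = -3.081966
p(0.6) ≈ -3.0820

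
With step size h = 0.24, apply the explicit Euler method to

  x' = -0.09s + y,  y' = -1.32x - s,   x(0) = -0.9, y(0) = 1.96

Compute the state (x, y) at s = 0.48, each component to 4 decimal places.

0.1040, 2.3236

Euler on (x,y): x_{n+1} = x_n + h·x', y_{n+1} = y_n + h·y'.
0.000000: (-0.900000, 1.960000); f=(1.960000, 1.188000) → (-0.429600, 2.245120)
0.240000: (-0.429600, 2.245120); f=(2.223520, 0.327072) → (0.104045, 2.323617)
(x(0.48), y(0.48)) ≈ (0.1040, 2.3236)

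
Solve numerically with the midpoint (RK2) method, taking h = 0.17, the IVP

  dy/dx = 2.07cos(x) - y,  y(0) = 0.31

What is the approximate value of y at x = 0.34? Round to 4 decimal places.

Midpoint: k1 = f(x_n, y_n); k2 = f(x_n + h/2, y_n + (h/2)·k1); y_{n+1} = y_n + h·k2.
x=0.000000, y=0.310000:
  k1 = f(0.000000, 0.310000) = 1.760000
  k2 = f(0.085000, 0.459600) = 1.602927
  y ← 0.310000 + 0.17·1.602927 = 0.582498
x=0.170000, y=0.582498:
  k1 = f(0.170000, 0.582498) = 1.457663
  k2 = f(0.255000, 0.706399) = 1.296664
  y ← 0.582498 + 0.17·1.296664 = 0.802930
y(0.34) ≈ 0.8029

0.8029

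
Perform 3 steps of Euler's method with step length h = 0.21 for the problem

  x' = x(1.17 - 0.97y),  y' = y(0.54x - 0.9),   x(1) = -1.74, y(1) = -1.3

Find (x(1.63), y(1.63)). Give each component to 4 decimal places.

Euler on (x,y): x_{n+1} = x_n + h·x', y_{n+1} = y_n + h·y'.
1.000000: (-1.740000, -1.300000); f=(-4.229940, 2.391480) → (-2.628287, -0.797789)
1.210000: (-2.628287, -0.797789); f=(-5.109011, 1.850293) → (-3.701180, -0.409228)
1.420000: (-3.701180, -0.409228); f=(-5.799567, 1.186203) → (-4.919089, -0.160125)
(x(1.63), y(1.63)) ≈ (-4.9191, -0.1601)

-4.9191, -0.1601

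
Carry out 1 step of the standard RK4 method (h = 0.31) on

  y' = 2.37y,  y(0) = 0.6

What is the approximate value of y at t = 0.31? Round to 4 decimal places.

RK4: k1 = f(t_n, y_n); k2 = f(t_n + h/2, y_n + (h/2)·k1); k3 = f(t_n + h/2, y_n + (h/2)·k2); k4 = f(t_n + h, y_n + h·k3); y_{n+1} = y_n + (h/6)·(k1 + 2k2 + 2k3 + k4).
t=0.000000, y=0.600000:
  k1 = f(0.000000, 0.600000) = 1.422000
  k2 = f(0.155000, 0.820410) = 1.944372
  k3 = f(0.155000, 0.901378) = 2.136265
  k4 = f(0.310000, 1.262242) = 2.991514
  y ← 0.600000 + (0.31/6)·(k1 + 2k2 + 2k3 + k4) = 1.249697
y(0.31) ≈ 1.2497

1.2497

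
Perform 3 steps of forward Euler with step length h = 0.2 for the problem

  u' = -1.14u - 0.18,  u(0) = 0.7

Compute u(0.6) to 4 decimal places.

0.2368

Euler: u_{n+1} = u_n + h·f(x_n, u_n).
x=0.000000, u=0.700000: f=-0.978000 → u ← 0.700000 + 0.2·(-0.978000) = 0.504400
x=0.200000, u=0.504400: f=-0.755016 → u ← 0.504400 + 0.2·(-0.755016) = 0.353397
x=0.400000, u=0.353397: f=-0.582872 → u ← 0.353397 + 0.2·(-0.582872) = 0.236822
u(0.6) ≈ 0.2368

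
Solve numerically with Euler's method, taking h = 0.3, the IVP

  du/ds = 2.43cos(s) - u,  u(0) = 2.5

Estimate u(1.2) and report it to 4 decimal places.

Euler: u_{n+1} = u_n + h·f(s_n, u_n).
s=0.000000, u=2.500000: f=-0.070000 → u ← 2.500000 + 0.3·(-0.070000) = 2.479000
s=0.300000, u=2.479000: f=-0.157532 → u ← 2.479000 + 0.3·(-0.157532) = 2.431740
s=0.600000, u=2.431740: f=-0.426175 → u ← 2.431740 + 0.3·(-0.426175) = 2.303888
s=0.900000, u=2.303888: f=-0.793376 → u ← 2.303888 + 0.3·(-0.793376) = 2.065875
u(1.2) ≈ 2.0659

2.0659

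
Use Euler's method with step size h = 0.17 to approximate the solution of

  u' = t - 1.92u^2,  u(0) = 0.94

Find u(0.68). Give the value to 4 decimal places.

0.5077

Euler: u_{n+1} = u_n + h·f(t_n, u_n).
t=0.000000, u=0.940000: f=-1.696512 → u ← 0.940000 + 0.17·(-1.696512) = 0.651593
t=0.170000, u=0.651593: f=-0.645181 → u ← 0.651593 + 0.17·(-0.645181) = 0.541912
t=0.340000, u=0.541912: f=-0.223844 → u ← 0.541912 + 0.17·(-0.223844) = 0.503859
t=0.510000, u=0.503859: f=0.022563 → u ← 0.503859 + 0.17·0.022563 = 0.507694
u(0.68) ≈ 0.5077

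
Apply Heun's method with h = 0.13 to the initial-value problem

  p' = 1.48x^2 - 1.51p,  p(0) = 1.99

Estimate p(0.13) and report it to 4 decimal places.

1.6393

Heun: k1 = f(x_n, p_n); k2 = f(x_n + h, p_n + h·k1); p_{n+1} = p_n + (h/2)·(k1 + k2).
x=0.000000, p=1.990000:
  k1 = f(0.000000, 1.990000) = -3.004900
  k2 = f(0.130000, 1.599363) = -2.390026
  p ← 1.990000 + (0.13/2)·(-3.004900 + (-2.390026)) = 1.639330
p(0.13) ≈ 1.6393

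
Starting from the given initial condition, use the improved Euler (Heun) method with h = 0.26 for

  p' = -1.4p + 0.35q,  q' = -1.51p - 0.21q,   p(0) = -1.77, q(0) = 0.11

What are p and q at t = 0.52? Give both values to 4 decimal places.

Heun on (p,q): k1 = f(t_n, state_n); k2 = f(t_n + h, state_n + h·k1); state_{n+1} = state_n + (h/2)·(k1 + k2).
0.000000: (-1.770000, 0.110000)
  k1 = (2.516500, 2.649600)
  predictor → (-1.115710, 0.798896)
  k2 = (1.841608, 1.516954)
  → (-1.203446, 0.651652)
0.260000: (-1.203446, 0.651652)
  k1 = (1.912903, 1.680357)
  predictor → (-0.706091, 1.088545)
  k2 = (1.369519, 0.837604)
  → (-0.776731, 0.978987)
(p(0.52), q(0.52)) ≈ (-0.7767, 0.9790)

-0.7767, 0.9790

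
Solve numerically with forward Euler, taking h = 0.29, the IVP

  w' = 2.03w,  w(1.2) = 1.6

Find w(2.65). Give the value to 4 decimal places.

Euler: w_{n+1} = w_n + h·f(t_n, w_n).
t=1.200000, w=1.600000: f=3.248000 → w ← 1.600000 + 0.29·3.248000 = 2.541920
t=1.490000, w=2.541920: f=5.160098 → w ← 2.541920 + 0.29·5.160098 = 4.038348
t=1.780000, w=4.038348: f=8.197847 → w ← 4.038348 + 0.29·8.197847 = 6.415724
t=2.070000, w=6.415724: f=13.023920 → w ← 6.415724 + 0.29·13.023920 = 10.192661
t=2.360000, w=10.192661: f=20.691101 → w ← 10.192661 + 0.29·20.691101 = 16.193080
w(2.65) ≈ 16.1931

16.1931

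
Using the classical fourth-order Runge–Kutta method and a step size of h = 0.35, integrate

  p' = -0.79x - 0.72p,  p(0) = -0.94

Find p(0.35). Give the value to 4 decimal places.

RK4: k1 = f(x_n, p_n); k2 = f(x_n + h/2, p_n + (h/2)·k1); k3 = f(x_n + h/2, p_n + (h/2)·k2); k4 = f(x_n + h, p_n + h·k3); p_{n+1} = p_n + (h/6)·(k1 + 2k2 + 2k3 + k4).
x=0.000000, p=-0.940000:
  k1 = f(0.000000, -0.940000) = 0.676800
  k2 = f(0.175000, -0.821560) = 0.453273
  k3 = f(0.175000, -0.860677) = 0.481438
  k4 = f(0.350000, -0.771497) = 0.278978
  p ← -0.940000 + (0.35/6)·(k1 + 2k2 + 2k3 + k4) = -0.775197
p(0.35) ≈ -0.7752

-0.7752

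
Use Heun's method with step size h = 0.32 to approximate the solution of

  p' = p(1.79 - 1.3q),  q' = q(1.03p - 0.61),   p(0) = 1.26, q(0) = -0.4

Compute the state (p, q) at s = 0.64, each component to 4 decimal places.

Heun on (p,q): k1 = f(s_n, state_n); k2 = f(s_n + h, state_n + h·k1); state_{n+1} = state_n + (h/2)·(k1 + k2).
0.000000: (1.260000, -0.400000)
  k1 = (2.910600, -0.275120)
  predictor → (2.191392, -0.488038)
  k2 = (5.312920, -0.803865)
  → (2.575763, -0.572638)
0.320000: (2.575763, -0.572638)
  k1 = (6.528088, -1.169919)
  predictor → (4.664752, -0.947012)
  k2 = (14.092752, -3.972424)
  → (5.875098, -1.395412)
(p(0.64), q(0.64)) ≈ (5.8751, -1.3954)

5.8751, -1.3954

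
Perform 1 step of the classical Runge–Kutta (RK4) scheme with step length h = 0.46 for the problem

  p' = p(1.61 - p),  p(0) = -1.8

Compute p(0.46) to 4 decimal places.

RK4: k1 = f(x_n, p_n); k2 = f(x_n + h/2, p_n + (h/2)·k1); k3 = f(x_n + h/2, p_n + (h/2)·k2); k4 = f(x_n + h, p_n + h·k3); p_{n+1} = p_n + (h/6)·(k1 + 2k2 + 2k3 + k4).
x=0.000000, p=-1.800000:
  k1 = f(0.000000, -1.800000) = -6.138000
  k2 = f(0.230000, -3.211740) = -15.486175
  k3 = f(0.230000, -5.361820) = -37.381648
  k4 = f(0.460000, -18.995558) = -391.414069
  p ← -1.800000 + (0.46/6)·(k1 + 2k2 + 2k3 + k4) = -40.385391
p(0.46) ≈ -40.3854

-40.3854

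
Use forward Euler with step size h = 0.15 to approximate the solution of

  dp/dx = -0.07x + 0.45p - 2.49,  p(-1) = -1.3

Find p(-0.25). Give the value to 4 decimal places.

-3.8961

Euler: p_{n+1} = p_n + h·f(x_n, p_n).
x=-1.000000, p=-1.300000: f=-3.005000 → p ← -1.300000 + 0.15·(-3.005000) = -1.750750
x=-0.850000, p=-1.750750: f=-3.218338 → p ← -1.750750 + 0.15·(-3.218338) = -2.233501
x=-0.700000, p=-2.233501: f=-3.446075 → p ← -2.233501 + 0.15·(-3.446075) = -2.750412
x=-0.550000, p=-2.750412: f=-3.689185 → p ← -2.750412 + 0.15·(-3.689185) = -3.303790
x=-0.400000, p=-3.303790: f=-3.948705 → p ← -3.303790 + 0.15·(-3.948705) = -3.896096
p(-0.25) ≈ -3.8961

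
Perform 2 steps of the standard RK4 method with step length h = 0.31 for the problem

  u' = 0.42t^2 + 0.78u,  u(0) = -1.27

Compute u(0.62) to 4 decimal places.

RK4: k1 = f(t_n, u_n); k2 = f(t_n + h/2, u_n + (h/2)·k1); k3 = f(t_n + h/2, u_n + (h/2)·k2); k4 = f(t_n + h, u_n + h·k3); u_{n+1} = u_n + (h/6)·(k1 + 2k2 + 2k3 + k4).
t=0.000000, u=-1.270000:
  k1 = f(0.000000, -1.270000) = -0.990600
  k2 = f(0.155000, -1.423543) = -1.100273
  k3 = f(0.155000, -1.440542) = -1.113533
  k4 = f(0.310000, -1.615195) = -1.219490
  u ← -1.270000 + (0.31/6)·(k1 + 2k2 + 2k3 + k4) = -1.612948
t=0.310000, u=-1.612948:
  k1 = f(0.310000, -1.612948) = -1.217737
  k2 = f(0.465000, -1.801697) = -1.314509
  k3 = f(0.465000, -1.816697) = -1.326209
  k4 = f(0.620000, -2.024073) = -1.417329
  u ← -1.612948 + (0.31/6)·(k1 + 2k2 + 2k3 + k4) = -2.021967
u(0.62) ≈ -2.0220

-2.0220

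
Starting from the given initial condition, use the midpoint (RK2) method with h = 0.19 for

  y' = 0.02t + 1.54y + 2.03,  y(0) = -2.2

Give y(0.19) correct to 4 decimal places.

Midpoint: k1 = f(t_n, y_n); k2 = f(t_n + h/2, y_n + (h/2)·k1); y_{n+1} = y_n + h·k2.
t=0.000000, y=-2.200000:
  k1 = f(0.000000, -2.200000) = -1.358000
  k2 = f(0.095000, -2.329010) = -1.554775
  y ← -2.200000 + 0.19·(-1.554775) = -2.495407
y(0.19) ≈ -2.4954

-2.4954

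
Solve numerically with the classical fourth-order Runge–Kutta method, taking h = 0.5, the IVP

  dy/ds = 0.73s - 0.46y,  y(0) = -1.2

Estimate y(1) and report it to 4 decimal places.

RK4: k1 = f(s_n, y_n); k2 = f(s_n + h/2, y_n + (h/2)·k1); k3 = f(s_n + h/2, y_n + (h/2)·k2); k4 = f(s_n + h, y_n + h·k3); y_{n+1} = y_n + (h/6)·(k1 + 2k2 + 2k3 + k4).
s=0.000000, y=-1.200000:
  k1 = f(0.000000, -1.200000) = 0.552000
  k2 = f(0.250000, -1.062000) = 0.671020
  k3 = f(0.250000, -1.032245) = 0.657333
  k4 = f(0.500000, -0.871334) = 0.765813
  y ← -1.200000 + (0.5/6)·(k1 + 2k2 + 2k3 + k4) = -0.868790
s=0.500000, y=-0.868790:
  k1 = f(0.500000, -0.868790) = 0.764643
  k2 = f(0.750000, -0.677629) = 0.859209
  k3 = f(0.750000, -0.653988) = 0.848334
  k4 = f(1.000000, -0.444623) = 0.934527
  y ← -0.868790 + (0.5/6)·(k1 + 2k2 + 2k3 + k4) = -0.442602
y(1) ≈ -0.4426

-0.4426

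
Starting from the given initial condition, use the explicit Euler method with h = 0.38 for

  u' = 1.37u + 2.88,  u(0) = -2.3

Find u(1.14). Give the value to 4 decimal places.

Euler: u_{n+1} = u_n + h·f(s_n, u_n).
s=0.000000, u=-2.300000: f=-0.271000 → u ← -2.300000 + 0.38·(-0.271000) = -2.402980
s=0.380000, u=-2.402980: f=-0.412083 → u ← -2.402980 + 0.38·(-0.412083) = -2.559571
s=0.760000, u=-2.559571: f=-0.626613 → u ← -2.559571 + 0.38·(-0.626613) = -2.797684
u(1.14) ≈ -2.7977

-2.7977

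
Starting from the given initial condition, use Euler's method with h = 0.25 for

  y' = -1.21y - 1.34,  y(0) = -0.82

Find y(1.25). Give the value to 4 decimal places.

Euler: y_{n+1} = y_n + h·f(s_n, y_n).
s=0.000000, y=-0.820000: f=-0.347800 → y ← -0.820000 + 0.25·(-0.347800) = -0.906950
s=0.250000, y=-0.906950: f=-0.242591 → y ← -0.906950 + 0.25·(-0.242591) = -0.967598
s=0.500000, y=-0.967598: f=-0.169207 → y ← -0.967598 + 0.25·(-0.169207) = -1.009899
s=0.750000, y=-1.009899: f=-0.118022 → y ← -1.009899 + 0.25·(-0.118022) = -1.039405
s=1.000000, y=-1.039405: f=-0.082320 → y ← -1.039405 + 0.25·(-0.082320) = -1.059985
y(1.25) ≈ -1.0600

-1.0600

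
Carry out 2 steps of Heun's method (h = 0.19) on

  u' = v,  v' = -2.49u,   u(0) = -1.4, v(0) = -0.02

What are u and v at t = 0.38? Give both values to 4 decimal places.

-1.1584, 1.2487

Heun on (u,v): k1 = f(t_n, state_n); k2 = f(t_n + h, state_n + h·k1); state_{n+1} = state_n + (h/2)·(k1 + k2).
0.000000: (-1.400000, -0.020000)
  k1 = (-0.020000, 3.486000)
  predictor → (-1.403800, 0.642340)
  k2 = (0.642340, 3.495462)
  → (-1.340878, 0.643239)
0.190000: (-1.340878, 0.643239)
  k1 = (0.643239, 3.338785)
  predictor → (-1.218662, 1.277608)
  k2 = (1.277608, 3.034469)
  → (-1.158397, 1.248698)
(u(0.38), v(0.38)) ≈ (-1.1584, 1.2487)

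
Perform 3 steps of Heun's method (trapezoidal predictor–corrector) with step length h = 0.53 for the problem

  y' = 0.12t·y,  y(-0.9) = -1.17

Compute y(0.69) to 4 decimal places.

Heun: k1 = f(t_n, y_n); k2 = f(t_n + h, y_n + h·k1); y_{n+1} = y_n + (h/2)·(k1 + k2).
t=-0.900000, y=-1.170000:
  k1 = f(-0.900000, -1.170000) = 0.126360
  k2 = f(-0.370000, -1.103029) = 0.048974
  y ← -1.170000 + (0.53/2)·(0.126360 + 0.048974) = -1.123536
t=-0.370000, y=-1.123536:
  k1 = f(-0.370000, -1.123536) = 0.049885
  k2 = f(0.160000, -1.097097) = -0.021064
  y ← -1.123536 + (0.53/2)·(0.049885 + (-0.021064)) = -1.115899
t=0.160000, y=-1.115899:
  k1 = f(0.160000, -1.115899) = -0.021425
  k2 = f(0.690000, -1.127254) = -0.093337
  y ← -1.115899 + (0.53/2)·(-0.021425 + (-0.093337)) = -1.146311
y(0.69) ≈ -1.1463

-1.1463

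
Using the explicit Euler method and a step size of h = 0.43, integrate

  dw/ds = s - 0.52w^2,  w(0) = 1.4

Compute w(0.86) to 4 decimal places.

0.9398

Euler: w_{n+1} = w_n + h·f(s_n, w_n).
s=0.000000, w=1.400000: f=-1.019200 → w ← 1.400000 + 0.43·(-1.019200) = 0.961744
s=0.430000, w=0.961744: f=-0.050975 → w ← 0.961744 + 0.43·(-0.050975) = 0.939825
w(0.86) ≈ 0.9398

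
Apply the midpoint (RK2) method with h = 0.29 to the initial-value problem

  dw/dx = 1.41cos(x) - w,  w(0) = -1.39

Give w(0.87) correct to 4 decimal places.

0.0967

Midpoint: k1 = f(x_n, w_n); k2 = f(x_n + h/2, w_n + (h/2)·k1); w_{n+1} = w_n + h·k2.
x=0.000000, w=-1.390000:
  k1 = f(0.000000, -1.390000) = 2.800000
  k2 = f(0.145000, -0.984000) = 2.379203
  w ← -1.390000 + 0.29·2.379203 = -0.700031
x=0.290000, w=-0.700031:
  k1 = f(0.290000, -0.700031) = 2.051155
  k2 = f(0.435000, -0.402614) = 1.681300
  w ← -0.700031 + 0.29·1.681300 = -0.212454
x=0.580000, w=-0.212454:
  k1 = f(0.580000, -0.212454) = 1.391866
  k2 = f(0.725000, -0.010633) = 1.066018
  w ← -0.212454 + 0.29·1.066018 = 0.096691
w(0.87) ≈ 0.0967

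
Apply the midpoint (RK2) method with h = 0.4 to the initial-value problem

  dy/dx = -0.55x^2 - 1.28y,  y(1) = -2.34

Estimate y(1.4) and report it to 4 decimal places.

Midpoint: k1 = f(x_n, y_n); k2 = f(x_n + h/2, y_n + (h/2)·k1); y_{n+1} = y_n + h·k2.
x=1.000000, y=-2.340000:
  k1 = f(1.000000, -2.340000) = 2.445200
  k2 = f(1.200000, -1.850960) = 1.577229
  y ← -2.340000 + 0.4·1.577229 = -1.709108
y(1.4) ≈ -1.7091

-1.7091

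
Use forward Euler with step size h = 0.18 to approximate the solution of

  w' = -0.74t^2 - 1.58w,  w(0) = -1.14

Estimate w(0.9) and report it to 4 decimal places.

Euler: w_{n+1} = w_n + h·f(t_n, w_n).
t=0.000000, w=-1.140000: f=1.801200 → w ← -1.140000 + 0.18·1.801200 = -0.815784
t=0.180000, w=-0.815784: f=1.264963 → w ← -0.815784 + 0.18·1.264963 = -0.588091
t=0.360000, w=-0.588091: f=0.833279 → w ← -0.588091 + 0.18·0.833279 = -0.438100
t=0.540000, w=-0.438100: f=0.476415 → w ← -0.438100 + 0.18·0.476415 = -0.352346
t=0.720000, w=-0.352346: f=0.173090 → w ← -0.352346 + 0.18·0.173090 = -0.321190
w(0.9) ≈ -0.3212

-0.3212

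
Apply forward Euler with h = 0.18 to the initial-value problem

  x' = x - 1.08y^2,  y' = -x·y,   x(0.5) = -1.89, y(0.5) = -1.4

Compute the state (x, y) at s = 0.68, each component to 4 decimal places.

-2.6112, -1.8763

Euler on (x,y): x_{n+1} = x_n + h·x', y_{n+1} = y_n + h·y'.
0.500000: (-1.890000, -1.400000); f=(-4.006800, -2.646000) → (-2.611224, -1.876280)
(x(0.68), y(0.68)) ≈ (-2.6112, -1.8763)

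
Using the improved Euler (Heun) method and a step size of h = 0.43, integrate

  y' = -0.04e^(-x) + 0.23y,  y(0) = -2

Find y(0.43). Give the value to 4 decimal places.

Heun: k1 = f(x_n, y_n); k2 = f(x_n + h, y_n + h·k1); y_{n+1} = y_n + (h/2)·(k1 + k2).
x=0.000000, y=-2.000000:
  k1 = f(0.000000, -2.000000) = -0.500000
  k2 = f(0.430000, -2.215000) = -0.535470
  y ← -2.000000 + (0.43/2)·(-0.500000 + (-0.535470)) = -2.222626
y(0.43) ≈ -2.2226

-2.2226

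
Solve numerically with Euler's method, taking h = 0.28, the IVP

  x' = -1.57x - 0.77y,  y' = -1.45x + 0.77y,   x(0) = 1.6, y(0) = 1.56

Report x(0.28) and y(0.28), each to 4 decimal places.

Euler on (x,y): x_{n+1} = x_n + h·x', y_{n+1} = y_n + h·y'.
0.000000: (1.600000, 1.560000); f=(-3.713200, -1.118800) → (0.560304, 1.246736)
(x(0.28), y(0.28)) ≈ (0.5603, 1.2467)

0.5603, 1.2467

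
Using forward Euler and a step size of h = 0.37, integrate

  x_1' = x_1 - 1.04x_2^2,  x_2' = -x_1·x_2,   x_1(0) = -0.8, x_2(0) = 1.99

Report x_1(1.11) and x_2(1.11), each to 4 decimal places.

-18.3501, 16.6338

Euler on (x_1,x_2): x_1_{n+1} = x_1_n + h·x_1', x_2_{n+1} = x_2_n + h·x_2'.
0.000000: (-0.800000, 1.990000); f=(-4.918504, 1.592000) → (-2.619846, 2.579040)
0.370000: (-2.619846, 2.579040); f=(-9.537352, 6.756689) → (-6.148667, 5.079015)
0.740000: (-6.148667, 5.079015); f=(-32.976914, 31.229169) → (-18.350125, 16.633807)
(x_1(1.11), x_2(1.11)) ≈ (-18.3501, 16.6338)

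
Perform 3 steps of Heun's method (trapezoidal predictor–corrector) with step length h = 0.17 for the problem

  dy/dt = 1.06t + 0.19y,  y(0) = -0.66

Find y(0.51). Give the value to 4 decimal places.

Heun: k1 = f(t_n, y_n); k2 = f(t_n + h, y_n + h·k1); y_{n+1} = y_n + (h/2)·(k1 + k2).
t=0.000000, y=-0.660000:
  k1 = f(0.000000, -0.660000) = -0.125400
  k2 = f(0.170000, -0.681318) = 0.050750
  y ← -0.660000 + (0.17/2)·(-0.125400 + 0.050750) = -0.666345
t=0.170000, y=-0.666345:
  k1 = f(0.170000, -0.666345) = 0.053594
  k2 = f(0.340000, -0.657234) = 0.235525
  y ← -0.666345 + (0.17/2)·(0.053594 + 0.235525) = -0.641770
t=0.340000, y=-0.641770:
  k1 = f(0.340000, -0.641770) = 0.238464
  k2 = f(0.510000, -0.601231) = 0.426366
  y ← -0.641770 + (0.17/2)·(0.238464 + 0.426366) = -0.585260
y(0.51) ≈ -0.5853

-0.5853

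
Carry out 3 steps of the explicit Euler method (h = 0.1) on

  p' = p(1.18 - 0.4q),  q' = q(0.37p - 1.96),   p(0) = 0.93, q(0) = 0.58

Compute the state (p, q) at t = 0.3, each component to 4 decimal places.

Euler on (p,q): p_{n+1} = p_n + h·p', q_{n+1} = q_n + h·q'.
0.000000: (0.930000, 0.580000); f=(0.881640, -0.937222) → (1.018164, 0.486278)
0.100000: (1.018164, 0.486278); f=(1.003389, -0.769914) → (1.118503, 0.409286)
0.200000: (1.118503, 0.409286); f=(1.136718, -0.632820) → (1.232175, 0.346004)
(p(0.3), q(0.3)) ≈ (1.2322, 0.3460)

1.2322, 0.3460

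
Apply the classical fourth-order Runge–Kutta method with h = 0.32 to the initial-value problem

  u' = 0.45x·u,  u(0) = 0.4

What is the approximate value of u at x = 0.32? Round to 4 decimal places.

0.4093

RK4: k1 = f(x_n, u_n); k2 = f(x_n + h/2, u_n + (h/2)·k1); k3 = f(x_n + h/2, u_n + (h/2)·k2); k4 = f(x_n + h, u_n + h·k3); u_{n+1} = u_n + (h/6)·(k1 + 2k2 + 2k3 + k4).
x=0.000000, u=0.400000:
  k1 = f(0.000000, 0.400000) = 0.000000
  k2 = f(0.160000, 0.400000) = 0.028800
  k3 = f(0.160000, 0.404608) = 0.029132
  k4 = f(0.320000, 0.409322) = 0.058942
  u ← 0.400000 + (0.32/6)·(k1 + 2k2 + 2k3 + k4) = 0.409323
u(0.32) ≈ 0.4093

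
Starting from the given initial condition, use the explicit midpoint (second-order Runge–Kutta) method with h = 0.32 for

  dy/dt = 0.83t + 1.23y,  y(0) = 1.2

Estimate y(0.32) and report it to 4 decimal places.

1.8078

Midpoint: k1 = f(t_n, y_n); k2 = f(t_n + h/2, y_n + (h/2)·k1); y_{n+1} = y_n + h·k2.
t=0.000000, y=1.200000:
  k1 = f(0.000000, 1.200000) = 1.476000
  k2 = f(0.160000, 1.436160) = 1.899277
  y ← 1.200000 + 0.32·1.899277 = 1.807769
y(0.32) ≈ 1.8078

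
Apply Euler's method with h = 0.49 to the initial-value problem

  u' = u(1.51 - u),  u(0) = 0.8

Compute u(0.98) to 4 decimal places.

1.3064

Euler: u_{n+1} = u_n + h·f(x_n, u_n).
x=0.000000, u=0.800000: f=0.568000 → u ← 0.800000 + 0.49·0.568000 = 1.078320
x=0.490000, u=1.078320: f=0.465489 → u ← 1.078320 + 0.49·0.465489 = 1.306410
u(0.98) ≈ 1.3064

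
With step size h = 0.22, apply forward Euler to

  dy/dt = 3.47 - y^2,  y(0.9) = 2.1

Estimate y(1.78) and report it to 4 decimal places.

Euler: y_{n+1} = y_n + h·f(t_n, y_n).
t=0.900000, y=2.100000: f=-0.940000 → y ← 2.100000 + 0.22·(-0.940000) = 1.893200
t=1.120000, y=1.893200: f=-0.114206 → y ← 1.893200 + 0.22·(-0.114206) = 1.868075
t=1.340000, y=1.868075: f=-0.019703 → y ← 1.868075 + 0.22·(-0.019703) = 1.863740
t=1.560000, y=1.863740: f=-0.003527 → y ← 1.863740 + 0.22·(-0.003527) = 1.862964
y(1.78) ≈ 1.8630

1.8630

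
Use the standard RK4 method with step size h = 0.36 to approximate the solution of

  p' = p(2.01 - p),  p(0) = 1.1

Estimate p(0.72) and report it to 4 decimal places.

1.6824

RK4: k1 = f(s_n, p_n); k2 = f(s_n + h/2, p_n + (h/2)·k1); k3 = f(s_n + h/2, p_n + (h/2)·k2); k4 = f(s_n + h, p_n + h·k3); p_{n+1} = p_n + (h/6)·(k1 + 2k2 + 2k3 + k4).
s=0.000000, p=1.100000:
  k1 = f(0.000000, 1.100000) = 1.001000
  k2 = f(0.180000, 1.280180) = 0.934301
  k3 = f(0.180000, 1.268174) = 0.940764
  k4 = f(0.360000, 1.438675) = 0.821951
  p ← 1.100000 + (0.36/6)·(k1 + 2k2 + 2k3 + k4) = 1.434385
s=0.360000, p=1.434385:
  k1 = f(0.360000, 1.434385) = 0.825654
  k2 = f(0.540000, 1.583003) = 0.675938
  k3 = f(0.540000, 1.556054) = 0.706365
  k4 = f(0.720000, 1.688676) = 0.542612
  p ← 1.434385 + (0.36/6)·(k1 + 2k2 + 2k3 + k4) = 1.682357
p(0.72) ≈ 1.6824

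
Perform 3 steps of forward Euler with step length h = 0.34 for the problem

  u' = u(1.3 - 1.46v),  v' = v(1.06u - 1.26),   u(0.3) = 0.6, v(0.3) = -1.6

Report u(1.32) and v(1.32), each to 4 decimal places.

5.8324, -2.0902

Euler on (u,v): u_{n+1} = u_n + h·u', v_{n+1} = v_n + h·v'.
0.300000: (0.600000, -1.600000); f=(2.181600, 0.998400) → (1.341744, -1.260544)
0.640000: (1.341744, -1.260544); f=(4.213605, -0.204522) → (2.774370, -1.330081)
0.980000: (2.774370, -1.330081); f=(8.994281, -2.235643) → (5.832425, -2.090200)
(u(1.32), v(1.32)) ≈ (5.8324, -2.0902)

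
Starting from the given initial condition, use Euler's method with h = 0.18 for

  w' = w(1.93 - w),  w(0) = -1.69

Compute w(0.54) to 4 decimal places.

Euler: w_{n+1} = w_n + h·f(x_n, w_n).
x=0.000000, w=-1.690000: f=-6.117800 → w ← -1.690000 + 0.18·(-6.117800) = -2.791204
x=0.180000, w=-2.791204: f=-13.177843 → w ← -2.791204 + 0.18·(-13.177843) = -5.163216
x=0.360000, w=-5.163216: f=-36.623804 → w ← -5.163216 + 0.18·(-36.623804) = -11.755501
w(0.54) ≈ -11.7555

-11.7555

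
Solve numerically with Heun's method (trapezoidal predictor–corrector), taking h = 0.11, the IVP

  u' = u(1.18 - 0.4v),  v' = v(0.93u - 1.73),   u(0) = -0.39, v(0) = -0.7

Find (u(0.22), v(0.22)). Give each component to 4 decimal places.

Heun on (u,v): k1 = f(x_n, state_n); k2 = f(x_n + h, state_n + h·k1); state_{n+1} = state_n + (h/2)·(k1 + k2).
0.000000: (-0.390000, -0.700000)
  k1 = (-0.569400, 1.464890)
  predictor → (-0.452634, -0.538862)
  k2 = (-0.631671, 1.159065)
  → (-0.456059, -0.555682)
0.110000: (-0.456059, -0.555682)
  k1 = (-0.639519, 1.197015)
  predictor → (-0.526406, -0.424011)
  k2 = (-0.710440, 0.941116)
  → (-0.530307, -0.438085)
(u(0.22), v(0.22)) ≈ (-0.5303, -0.4381)

-0.5303, -0.4381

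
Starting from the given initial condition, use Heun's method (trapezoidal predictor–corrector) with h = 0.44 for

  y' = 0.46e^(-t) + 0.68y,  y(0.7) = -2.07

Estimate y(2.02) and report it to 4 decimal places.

Heun: k1 = f(t_n, y_n); k2 = f(t_n + h, y_n + h·k1); y_{n+1} = y_n + (h/2)·(k1 + k2).
t=0.700000, y=-2.070000:
  k1 = f(0.700000, -2.070000) = -1.179171
  k2 = f(1.140000, -2.588835) = -1.613291
  y ← -2.070000 + (0.44/2)·(-1.179171 + (-1.613291)) = -2.684342
t=1.140000, y=-2.684342:
  k1 = f(1.140000, -2.684342) = -1.678236
  k2 = f(1.580000, -3.422765) = -2.232732
  y ← -2.684342 + (0.44/2)·(-1.678236 + (-2.232732)) = -3.544754
t=1.580000, y=-3.544754:
  k1 = f(1.580000, -3.544754) = -2.315684
  k2 = f(2.020000, -4.563656) = -3.042264
  y ← -3.544754 + (0.44/2)·(-2.315684 + (-3.042264)) = -4.723503
y(2.02) ≈ -4.7235

-4.7235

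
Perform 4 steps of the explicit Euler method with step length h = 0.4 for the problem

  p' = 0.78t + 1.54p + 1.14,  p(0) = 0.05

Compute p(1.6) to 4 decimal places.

5.7527

Euler: p_{n+1} = p_n + h·f(t_n, p_n).
t=0.000000, p=0.050000: f=1.217000 → p ← 0.050000 + 0.4·1.217000 = 0.536800
t=0.400000, p=0.536800: f=2.278672 → p ← 0.536800 + 0.4·2.278672 = 1.448269
t=0.800000, p=1.448269: f=3.994334 → p ← 1.448269 + 0.4·3.994334 = 3.046002
t=1.200000, p=3.046002: f=6.766844 → p ← 3.046002 + 0.4·6.766844 = 5.752740
p(1.6) ≈ 5.7527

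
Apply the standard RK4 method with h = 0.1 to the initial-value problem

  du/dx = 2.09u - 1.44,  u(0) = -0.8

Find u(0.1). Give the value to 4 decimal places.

RK4: k1 = f(x_n, u_n); k2 = f(x_n + h/2, u_n + (h/2)·k1); k3 = f(x_n + h/2, u_n + (h/2)·k2); k4 = f(x_n + h, u_n + h·k3); u_{n+1} = u_n + (h/6)·(k1 + 2k2 + 2k3 + k4).
x=0.000000, u=-0.800000:
  k1 = f(0.000000, -0.800000) = -3.112000
  k2 = f(0.050000, -0.955600) = -3.437204
  k3 = f(0.050000, -0.971860) = -3.471188
  k4 = f(0.100000, -1.147119) = -3.837478
  u ← -0.800000 + (0.1/6)·(k1 + 2k2 + 2k3 + k4) = -1.146104
u(0.1) ≈ -1.1461

-1.1461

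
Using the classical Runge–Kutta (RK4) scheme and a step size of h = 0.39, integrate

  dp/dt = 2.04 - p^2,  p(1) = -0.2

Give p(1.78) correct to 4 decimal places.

1.0687

RK4: k1 = f(t_n, p_n); k2 = f(t_n + h/2, p_n + (h/2)·k1); k3 = f(t_n + h/2, p_n + (h/2)·k2); k4 = f(t_n + h, p_n + h·k3); p_{n+1} = p_n + (h/6)·(k1 + 2k2 + 2k3 + k4).
t=1.000000, p=-0.200000:
  k1 = f(1.000000, -0.200000) = 2.000000
  k2 = f(1.195000, 0.190000) = 2.003900
  k3 = f(1.195000, 0.190761) = 2.003610
  k4 = f(1.390000, 0.581408) = 1.701965
  p ← -0.200000 + (0.39/6)·(k1 + 2k2 + 2k3 + k4) = 0.561604
t=1.390000, p=0.561604:
  k1 = f(1.390000, 0.561604) = 1.724601
  k2 = f(1.585000, 0.897901) = 1.233773
  k3 = f(1.585000, 0.802190) = 1.396491
  k4 = f(1.780000, 1.106236) = 0.816243
  p ← 0.561604 + (0.39/6)·(k1 + 2k2 + 2k3 + k4) = 1.068693
p(1.78) ≈ 1.0687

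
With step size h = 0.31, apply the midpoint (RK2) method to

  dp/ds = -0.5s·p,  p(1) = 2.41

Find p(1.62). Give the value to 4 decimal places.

Midpoint: k1 = f(s_n, p_n); k2 = f(s_n + h/2, p_n + (h/2)·k1); p_{n+1} = p_n + h·k2.
s=1.000000, p=2.410000:
  k1 = f(1.000000, 2.410000) = -1.205000
  k2 = f(1.155000, 2.223225) = -1.283912
  p ← 2.410000 + 0.31·(-1.283912) = 2.011987
s=1.310000, p=2.011987:
  k1 = f(1.310000, 2.011987) = -1.317852
  k2 = f(1.465000, 1.807720) = -1.324155
  p ← 2.011987 + 0.31·(-1.324155) = 1.601499
p(1.62) ≈ 1.6015

1.6015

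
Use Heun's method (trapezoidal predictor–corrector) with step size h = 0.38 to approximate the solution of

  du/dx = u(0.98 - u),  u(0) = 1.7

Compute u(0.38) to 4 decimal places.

Heun: k1 = f(x_n, u_n); k2 = f(x_n + h, u_n + h·k1); u_{n+1} = u_n + (h/2)·(k1 + k2).
x=0.000000, u=1.700000:
  k1 = f(0.000000, 1.700000) = -1.224000
  k2 = f(0.380000, 1.234880) = -0.314746
  u ← 1.700000 + (0.38/2)·(-1.224000 + (-0.314746)) = 1.407638
u(0.38) ≈ 1.4076

1.4076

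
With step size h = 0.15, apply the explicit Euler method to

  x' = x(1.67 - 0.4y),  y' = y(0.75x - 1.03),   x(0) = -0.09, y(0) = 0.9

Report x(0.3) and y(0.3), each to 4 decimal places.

-0.1298, 0.6266

Euler on (x,y): x_{n+1} = x_n + h·x', y_{n+1} = y_n + h·y'.
0.000000: (-0.090000, 0.900000); f=(-0.117900, -0.987750) → (-0.107685, 0.751838)
0.150000: (-0.107685, 0.751838); f=(-0.147449, -0.835114) → (-0.129802, 0.626570)
(x(0.3), y(0.3)) ≈ (-0.1298, 0.6266)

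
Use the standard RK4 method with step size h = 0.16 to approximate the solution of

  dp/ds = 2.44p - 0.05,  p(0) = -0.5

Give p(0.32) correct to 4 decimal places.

-1.1157

RK4: k1 = f(s_n, p_n); k2 = f(s_n + h/2, p_n + (h/2)·k1); k3 = f(s_n + h/2, p_n + (h/2)·k2); k4 = f(s_n + h, p_n + h·k3); p_{n+1} = p_n + (h/6)·(k1 + 2k2 + 2k3 + k4).
s=0.000000, p=-0.500000:
  k1 = f(0.000000, -0.500000) = -1.270000
  k2 = f(0.080000, -0.601600) = -1.517904
  k3 = f(0.080000, -0.621432) = -1.566295
  k4 = f(0.160000, -0.750607) = -1.881482
  p ← -0.500000 + (0.16/6)·(k1 + 2k2 + 2k3 + k4) = -0.748530
s=0.160000, p=-0.748530:
  k1 = f(0.160000, -0.748530) = -1.876413
  k2 = f(0.240000, -0.898643) = -2.242689
  k3 = f(0.240000, -0.927945) = -2.314186
  k4 = f(0.320000, -1.118800) = -2.779872
  p ← -0.748530 + (0.16/6)·(k1 + 2k2 + 2k3 + k4) = -1.115731
p(0.32) ≈ -1.1157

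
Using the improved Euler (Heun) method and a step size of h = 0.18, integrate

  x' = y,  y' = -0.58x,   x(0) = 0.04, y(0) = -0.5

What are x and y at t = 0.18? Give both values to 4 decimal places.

Heun on (x,y): k1 = f(t_n, state_n); k2 = f(t_n + h, state_n + h·k1); state_{n+1} = state_n + (h/2)·(k1 + k2).
0.000000: (0.040000, -0.500000)
  k1 = (-0.500000, -0.023200)
  predictor → (-0.050000, -0.504176)
  k2 = (-0.504176, 0.029000)
  → (-0.050376, -0.499478)
(x(0.18), y(0.18)) ≈ (-0.0504, -0.4995)

-0.0504, -0.4995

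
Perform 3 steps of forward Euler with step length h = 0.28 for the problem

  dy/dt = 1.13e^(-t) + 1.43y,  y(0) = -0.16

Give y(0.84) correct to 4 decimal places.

Euler: y_{n+1} = y_n + h·f(t_n, y_n).
t=0.000000, y=-0.160000: f=0.901200 → y ← -0.160000 + 0.28·0.901200 = 0.092336
t=0.280000, y=0.092336: f=0.986076 → y ← 0.092336 + 0.28·0.986076 = 0.368437
t=0.560000, y=0.368437: f=1.172332 → y ← 0.368437 + 0.28·1.172332 = 0.696690
y(0.84) ≈ 0.6967

0.6967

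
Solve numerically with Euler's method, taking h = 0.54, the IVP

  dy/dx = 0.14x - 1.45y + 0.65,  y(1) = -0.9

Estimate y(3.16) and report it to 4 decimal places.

0.6837

Euler: y_{n+1} = y_n + h·f(x_n, y_n).
x=1.000000, y=-0.900000: f=2.095000 → y ← -0.900000 + 0.54·2.095000 = 0.231300
x=1.540000, y=0.231300: f=0.530215 → y ← 0.231300 + 0.54·0.530215 = 0.517616
x=2.080000, y=0.517616: f=0.190657 → y ← 0.517616 + 0.54·0.190657 = 0.620571
x=2.620000, y=0.620571: f=0.116972 → y ← 0.620571 + 0.54·0.116972 = 0.683736
y(3.16) ≈ 0.6837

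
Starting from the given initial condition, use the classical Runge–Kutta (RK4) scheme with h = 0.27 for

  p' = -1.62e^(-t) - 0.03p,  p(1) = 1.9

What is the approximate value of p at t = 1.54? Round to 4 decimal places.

1.6230

RK4: k1 = f(t_n, p_n); k2 = f(t_n + h/2, p_n + (h/2)·k1); k3 = f(t_n + h/2, p_n + (h/2)·k2); k4 = f(t_n + h, p_n + h·k3); p_{n+1} = p_n + (h/6)·(k1 + 2k2 + 2k3 + k4).
t=1.000000, p=1.900000:
  k1 = f(1.000000, 1.900000) = -0.652965
  k2 = f(1.135000, 1.811850) = -0.575059
  k3 = f(1.135000, 1.822367) = -0.575375
  k4 = f(1.270000, 1.744649) = -0.507287
  p ← 1.900000 + (0.27/6)·(k1 + 2k2 + 2k3 + k4) = 1.744250
t=1.270000, p=1.744250:
  k1 = f(1.270000, 1.744250) = -0.507275
  k2 = f(1.405000, 1.675768) = -0.447768
  k3 = f(1.405000, 1.683801) = -0.448009
  k4 = f(1.540000, 1.623287) = -0.395996
  p ← 1.744250 + (0.27/6)·(k1 + 2k2 + 2k3 + k4) = 1.622983
p(1.54) ≈ 1.6230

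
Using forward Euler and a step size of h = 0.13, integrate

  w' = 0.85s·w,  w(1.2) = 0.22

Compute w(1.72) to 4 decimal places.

0.3902

Euler: w_{n+1} = w_n + h·f(s_n, w_n).
s=1.200000, w=0.220000: f=0.224400 → w ← 0.220000 + 0.13·0.224400 = 0.249172
s=1.330000, w=0.249172: f=0.281689 → w ← 0.249172 + 0.13·0.281689 = 0.285792
s=1.460000, w=0.285792: f=0.354667 → w ← 0.285792 + 0.13·0.354667 = 0.331898
s=1.590000, w=0.331898: f=0.448561 → w ← 0.331898 + 0.13·0.448561 = 0.390211
w(1.72) ≈ 0.3902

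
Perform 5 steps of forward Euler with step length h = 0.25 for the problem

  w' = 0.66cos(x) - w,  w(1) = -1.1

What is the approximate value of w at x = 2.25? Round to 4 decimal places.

-0.2950

Euler: w_{n+1} = w_n + h·f(x_n, w_n).
x=1.000000, w=-1.100000: f=1.456600 → w ← -1.100000 + 0.25·1.456600 = -0.735850
x=1.250000, w=-0.735850: f=0.943963 → w ← -0.735850 + 0.25·0.943963 = -0.499859
x=1.500000, w=-0.499859: f=0.546546 → w ← -0.499859 + 0.25·0.546546 = -0.363223
x=1.750000, w=-0.363223: f=0.245581 → w ← -0.363223 + 0.25·0.245581 = -0.301828
x=2.000000, w=-0.301828: f=0.027171 → w ← -0.301828 + 0.25·0.027171 = -0.295035
w(2.25) ≈ -0.2950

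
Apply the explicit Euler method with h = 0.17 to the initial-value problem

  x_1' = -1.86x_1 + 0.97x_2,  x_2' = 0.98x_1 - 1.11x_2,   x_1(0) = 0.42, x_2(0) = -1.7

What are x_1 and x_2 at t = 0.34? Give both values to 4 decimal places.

-0.2112, -1.0610

Euler on (x_1,x_2): x_1_{n+1} = x_1_n + h·x_1', x_2_{n+1} = x_2_n + h·x_2'.
0.000000: (0.420000, -1.700000); f=(-2.430200, 2.298600) → (0.006866, -1.309238)
0.170000: (0.006866, -1.309238); f=(-1.282732, 1.459983) → (-0.211198, -1.061041)
(x_1(0.34), x_2(0.34)) ≈ (-0.2112, -1.0610)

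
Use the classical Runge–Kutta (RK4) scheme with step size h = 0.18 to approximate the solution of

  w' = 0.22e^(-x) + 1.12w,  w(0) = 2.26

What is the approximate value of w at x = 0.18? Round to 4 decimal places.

2.8051

RK4: k1 = f(x_n, w_n); k2 = f(x_n + h/2, w_n + (h/2)·k1); k3 = f(x_n + h/2, w_n + (h/2)·k2); k4 = f(x_n + h, w_n + h·k3); w_{n+1} = w_n + (h/6)·(k1 + 2k2 + 2k3 + k4).
x=0.000000, w=2.260000:
  k1 = f(0.000000, 2.260000) = 2.751200
  k2 = f(0.090000, 2.507608) = 3.009586
  k3 = f(0.090000, 2.530863) = 3.035631
  k4 = f(0.180000, 2.806414) = 3.326943
  w ← 2.260000 + (0.18/6)·(k1 + 2k2 + 2k3 + k4) = 2.805057
w(0.18) ≈ 2.8051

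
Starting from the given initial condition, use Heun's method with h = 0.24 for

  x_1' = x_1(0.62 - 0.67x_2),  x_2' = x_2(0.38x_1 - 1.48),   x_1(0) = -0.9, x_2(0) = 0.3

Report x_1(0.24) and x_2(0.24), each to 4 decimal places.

-1.0055, 0.1968

Heun on (x_1,x_2): k1 = f(t_n, state_n); k2 = f(t_n + h, state_n + h·k1); state_{n+1} = state_n + (h/2)·(k1 + k2).
0.000000: (-0.900000, 0.300000)
  k1 = (-0.377100, -0.546600)
  predictor → (-0.990504, 0.168816)
  k2 = (-0.502080, -0.313389)
  → (-1.005502, 0.196801)
(x_1(0.24), x_2(0.24)) ≈ (-1.0055, 0.1968)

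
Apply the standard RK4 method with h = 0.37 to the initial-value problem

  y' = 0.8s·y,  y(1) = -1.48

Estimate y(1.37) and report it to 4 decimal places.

-2.1017

RK4: k1 = f(s_n, y_n); k2 = f(s_n + h/2, y_n + (h/2)·k1); k3 = f(s_n + h/2, y_n + (h/2)·k2); k4 = f(s_n + h, y_n + h·k3); y_{n+1} = y_n + (h/6)·(k1 + 2k2 + 2k3 + k4).
s=1.000000, y=-1.480000:
  k1 = f(1.000000, -1.480000) = -1.184000
  k2 = f(1.185000, -1.699040) = -1.610690
  k3 = f(1.185000, -1.777978) = -1.685523
  k4 = f(1.370000, -2.103643) = -2.305593
  y ← -1.480000 + (0.37/6)·(k1 + 2k2 + 2k3 + k4) = -2.101724
y(1.37) ≈ -2.1017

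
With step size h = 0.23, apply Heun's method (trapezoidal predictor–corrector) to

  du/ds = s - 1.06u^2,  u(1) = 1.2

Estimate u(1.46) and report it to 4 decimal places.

Heun: k1 = f(s_n, u_n); k2 = f(s_n + h, u_n + h·k1); u_{n+1} = u_n + (h/2)·(k1 + k2).
s=1.000000, u=1.200000:
  k1 = f(1.000000, 1.200000) = -0.526400
  k2 = f(1.230000, 1.078928) = -0.003931
  u ← 1.200000 + (0.23/2)·(-0.526400 + (-0.003931)) = 1.139012
s=1.230000, u=1.139012:
  k1 = f(1.230000, 1.139012) = -0.145189
  k2 = f(1.460000, 1.105618) = 0.164264
  u ← 1.139012 + (0.23/2)·(-0.145189 + 0.164264) = 1.141206
u(1.46) ≈ 1.1412

1.1412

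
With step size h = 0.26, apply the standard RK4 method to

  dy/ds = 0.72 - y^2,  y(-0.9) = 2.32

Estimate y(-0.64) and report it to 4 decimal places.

RK4: k1 = f(s_n, y_n); k2 = f(s_n + h/2, y_n + (h/2)·k1); k3 = f(s_n + h/2, y_n + (h/2)·k2); k4 = f(s_n + h, y_n + h·k3); y_{n+1} = y_n + (h/6)·(k1 + 2k2 + 2k3 + k4).
s=-0.900000, y=2.320000:
  k1 = f(-0.900000, 2.320000) = -4.662400
  k2 = f(-0.770000, 1.713888) = -2.217412
  k3 = f(-0.770000, 2.031736) = -3.407953
  k4 = f(-0.640000, 1.433932) = -1.336162
  y ← 2.320000 + (0.26/6)·(k1 + 2k2 + 2k3 + k4) = 1.572531
y(-0.64) ≈ 1.5725

1.5725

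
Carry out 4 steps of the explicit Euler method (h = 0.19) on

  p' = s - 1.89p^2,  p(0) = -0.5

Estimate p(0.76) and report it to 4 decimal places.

Euler: p_{n+1} = p_n + h·f(s_n, p_n).
s=0.000000, p=-0.500000: f=-0.472500 → p ← -0.500000 + 0.19·(-0.472500) = -0.589775
s=0.190000, p=-0.589775: f=-0.467407 → p ← -0.589775 + 0.19·(-0.467407) = -0.678582
s=0.380000, p=-0.678582: f=-0.490296 → p ← -0.678582 + 0.19·(-0.490296) = -0.771739
s=0.570000, p=-0.771739: f=-0.555647 → p ← -0.771739 + 0.19·(-0.555647) = -0.877312
p(0.76) ≈ -0.8773

-0.8773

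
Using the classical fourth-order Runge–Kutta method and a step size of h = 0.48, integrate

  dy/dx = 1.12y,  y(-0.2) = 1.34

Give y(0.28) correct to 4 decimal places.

2.2934

RK4: k1 = f(x_n, y_n); k2 = f(x_n + h/2, y_n + (h/2)·k1); k3 = f(x_n + h/2, y_n + (h/2)·k2); k4 = f(x_n + h, y_n + h·k3); y_{n+1} = y_n + (h/6)·(k1 + 2k2 + 2k3 + k4).
x=-0.200000, y=1.340000:
  k1 = f(-0.200000, 1.340000) = 1.500800
  k2 = f(0.040000, 1.700192) = 1.904215
  k3 = f(0.040000, 1.797012) = 2.012653
  k4 = f(0.280000, 2.306073) = 2.582802
  y ← 1.340000 + (0.48/6)·(k1 + 2k2 + 2k3 + k4) = 2.293387
y(0.28) ≈ 2.2934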